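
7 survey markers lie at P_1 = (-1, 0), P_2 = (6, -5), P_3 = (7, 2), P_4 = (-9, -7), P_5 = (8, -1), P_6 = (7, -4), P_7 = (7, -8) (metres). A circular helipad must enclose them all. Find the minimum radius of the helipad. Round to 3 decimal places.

By Welzl's lemma the MEC is supported by two points (diametrically opposite) or three points (on a circumcircle).
The minimum enclosing circle is determined by three boundary points: P_3, P_4, P_7.
Their circumcentre is (-0.71875, -3) with r² = 84.5791015625.
The farthest remaining point P_5 is at distance² 80.0166015625 ≤ 84.5791015625.
r = √(84.5791015625) ≈ 9.197.

9.197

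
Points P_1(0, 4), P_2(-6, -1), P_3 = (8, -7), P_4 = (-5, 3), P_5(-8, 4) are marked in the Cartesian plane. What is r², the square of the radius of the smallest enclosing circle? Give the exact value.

94.25

The farthest pair is P_3–P_5 with squared distance 377. The circle on this segment as diameter has centre (0, -1.5) and r² = 377/4 = 94.25.
Check P_1: distance² to centre = 30.25 ≤ 94.25, so it lies inside.
All remaining points lie in this disk, and no smaller disk contains both endpoints, so this is the minimum enclosing circle.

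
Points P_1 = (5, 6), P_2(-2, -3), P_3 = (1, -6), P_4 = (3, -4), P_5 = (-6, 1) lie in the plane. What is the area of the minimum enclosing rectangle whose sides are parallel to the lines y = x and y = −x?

112

In coordinates u = x + y, v = x − y the rectangle is axis-aligned; the map (x,y)→(u,v) scales areas by 2.
u-values: 11, -5, -5, -1, -5; range = 11 − (-5) = 16.
v-values: -1, 1, 7, 7, -7; range = 7 − (-7) = 14.
Area = (16 × 14) / 2 = 112.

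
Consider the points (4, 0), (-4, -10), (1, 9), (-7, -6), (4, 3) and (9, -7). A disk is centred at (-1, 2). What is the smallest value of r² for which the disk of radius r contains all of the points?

181

The required radius is the distance from (-1, 2) to the farthest point.
Squared distances: 29, 153, 53, 100, 26, 181.
Maximum is 181, attained at (9, -7).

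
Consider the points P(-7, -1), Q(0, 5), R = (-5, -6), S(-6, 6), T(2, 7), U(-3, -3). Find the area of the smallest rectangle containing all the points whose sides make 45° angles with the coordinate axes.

In coordinates u = x + y, v = x − y the rectangle is axis-aligned; the map (x,y)→(u,v) scales areas by 2.
u-values: -8, 5, -11, 0, 9, -6; range = 9 − (-11) = 20.
v-values: -6, -5, 1, -12, -5, 0; range = 1 − (-12) = 13.
Area = (20 × 13) / 2 = 130.

130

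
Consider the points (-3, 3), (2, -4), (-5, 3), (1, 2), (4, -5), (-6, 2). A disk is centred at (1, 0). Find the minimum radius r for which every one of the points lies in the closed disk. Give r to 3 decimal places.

7.280

The required radius is the distance from (1, 0) to the farthest point.
Squared distances: 25, 17, 45, 4, 34, 53.
Maximum is 53, attained at (-6, 2).
r = √53 ≈ 7.280.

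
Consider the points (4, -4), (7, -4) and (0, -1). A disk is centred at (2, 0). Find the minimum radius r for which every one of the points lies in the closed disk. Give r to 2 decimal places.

6.40

The required radius is the distance from (2, 0) to the farthest point.
Squared distances: 20, 41, 5.
Maximum is 41, attained at (7, -4).
r = √41 ≈ 6.40.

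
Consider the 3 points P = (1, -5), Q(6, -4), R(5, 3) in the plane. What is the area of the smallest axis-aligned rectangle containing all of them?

40

x ranges over [1, 6], width 5.
y ranges over [-5, 3], height 8.
Area = 5 × 8 = 40.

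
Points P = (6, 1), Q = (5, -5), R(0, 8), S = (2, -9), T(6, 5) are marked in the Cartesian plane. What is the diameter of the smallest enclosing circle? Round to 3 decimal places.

By Welzl's lemma the MEC is supported by two points (diametrically opposite) or three points (on a circumcircle).
The farthest pair is R–S with squared distance 293. The circle on this segment as diameter has centre (1, -0.5) and r² = 293/4 = 73.25.
Check P: distance² to centre = 27.25 ≤ 73.25, so it lies inside.
All remaining points lie in this disk, and no smaller disk contains both endpoints, so this is the minimum enclosing circle.
Diameter = 2r = 2√(73.25) ≈ 17.117.

17.117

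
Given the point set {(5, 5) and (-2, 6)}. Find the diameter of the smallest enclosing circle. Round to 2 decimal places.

The smallest circle enclosing two points has them as diameter endpoints.
Centre = midpoint = (1.5, 5.5); r² = |(5, 5)−(-2, 6)|²/4 = 50/4 = 12.5.
Diameter = 2r = 2√(12.5) ≈ 7.07.

7.07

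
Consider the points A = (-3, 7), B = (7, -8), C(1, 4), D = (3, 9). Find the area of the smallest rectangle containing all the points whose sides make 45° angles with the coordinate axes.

162.5

In coordinates u = x + y, v = x − y the rectangle is axis-aligned; the map (x,y)→(u,v) scales areas by 2.
u-values: 4, -1, 5, 12; range = 12 − (-1) = 13.
v-values: -10, 15, -3, -6; range = 15 − (-10) = 25.
Area = (13 × 25) / 2 = 162.5.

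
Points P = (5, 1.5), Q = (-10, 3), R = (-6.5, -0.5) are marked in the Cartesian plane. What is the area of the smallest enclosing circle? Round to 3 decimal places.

Side lengths²: PQ² = 227.25, PR² = 136.25, QR² = 24.5.
Since PQ² = 227.25 ≥ 136.25 + 24.5 = 160.75, the angle opposite PQ is not acute, so the smallest enclosing circle has PQ as diameter.
Centre = midpoint of PQ = (-2.5, 2.25), r² = 227.25/4 = 56.8125.
Area = π·r² = π·56.8125 ≈ 178.482.

178.482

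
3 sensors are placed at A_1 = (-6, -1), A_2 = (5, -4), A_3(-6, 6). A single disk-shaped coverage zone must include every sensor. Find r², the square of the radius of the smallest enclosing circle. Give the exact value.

Side lengths²: A_1A_2² = 130, A_1A_3² = 49, A_2A_3² = 221.
Since A_2A_3² = 221 ≥ 130 + 49 = 179, the angle opposite A_2A_3 is not acute, so the smallest enclosing circle has A_2A_3 as diameter.
Centre = midpoint of A_2A_3 = (-0.5, 1), r² = 221/4 = 55.25.

55.25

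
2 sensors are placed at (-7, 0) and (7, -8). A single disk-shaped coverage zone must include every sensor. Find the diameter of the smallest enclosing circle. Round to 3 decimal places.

The smallest circle enclosing two points has them as diameter endpoints.
Centre = midpoint = (0, -4); r² = |(-7, 0)−(7, -8)|²/4 = 260/4 = 65.
Diameter = 2r = 2√65 ≈ 16.125.

16.125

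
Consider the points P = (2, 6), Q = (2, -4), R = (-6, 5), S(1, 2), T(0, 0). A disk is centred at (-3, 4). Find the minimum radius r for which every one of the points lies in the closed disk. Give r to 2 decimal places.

9.43

The required radius is the distance from (-3, 4) to the farthest point.
Squared distances: 29, 89, 10, 20, 25.
Maximum is 89, attained at Q.
r = √89 ≈ 9.43.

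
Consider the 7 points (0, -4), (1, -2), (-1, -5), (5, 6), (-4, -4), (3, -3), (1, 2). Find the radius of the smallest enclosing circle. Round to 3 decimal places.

A smallest enclosing disk is always determined by at most three of the input points on its boundary.
The farthest pair is (5, 6)–(-4, -4) with squared distance 181. The circle on this segment as diameter has centre (0.5, 1) and r² = 181/4 = 45.25.
Check (0, -4): distance² to centre = 25.25 ≤ 45.25, so it lies inside.
All remaining points lie in this disk, and no smaller disk contains both endpoints, so this is the minimum enclosing circle.
r = √(45.25) ≈ 6.727.

6.727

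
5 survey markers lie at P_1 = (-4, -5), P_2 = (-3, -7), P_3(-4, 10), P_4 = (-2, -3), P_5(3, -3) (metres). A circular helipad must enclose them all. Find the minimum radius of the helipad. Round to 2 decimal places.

A smallest enclosing disk is always determined by at most three of the input points on its boundary.
The farthest pair is P_2–P_3 with squared distance 290. The circle on this segment as diameter has centre (-3.5, 1.5) and r² = 290/4 = 72.5.
Check P_1: distance² to centre = 42.5 ≤ 72.5, so it lies inside.
All remaining points lie in this disk, and no smaller disk contains both endpoints, so this is the minimum enclosing circle.
r = √(72.5) ≈ 8.51.

8.51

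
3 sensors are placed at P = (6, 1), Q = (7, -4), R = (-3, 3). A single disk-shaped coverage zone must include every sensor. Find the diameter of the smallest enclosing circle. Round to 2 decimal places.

Side lengths²: PQ² = 26, PR² = 85, QR² = 149.
Since QR² = 149 ≥ 85 + 26 = 111, the angle opposite QR is not acute, so the smallest enclosing circle has QR as diameter.
Centre = midpoint of QR = (2, -0.5), r² = 149/4 = 37.25.
Diameter = 2r = 2√(37.25) ≈ 12.21.

12.21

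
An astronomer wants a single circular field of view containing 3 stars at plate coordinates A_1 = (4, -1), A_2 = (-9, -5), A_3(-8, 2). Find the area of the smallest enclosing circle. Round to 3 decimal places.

Side lengths²: A_1A_2² = 185, A_1A_3² = 153, A_2A_3² = 50.
Since A_1A_2² = 185 < 153 + 50 = 203, the triangle is acute, so the smallest enclosing circle is the circumcircle.
Circumcentre = (-157/58, -135/58), r² = 78625/1682.
Area = π·r² = π·78625/1682 ≈ 146.854.

146.854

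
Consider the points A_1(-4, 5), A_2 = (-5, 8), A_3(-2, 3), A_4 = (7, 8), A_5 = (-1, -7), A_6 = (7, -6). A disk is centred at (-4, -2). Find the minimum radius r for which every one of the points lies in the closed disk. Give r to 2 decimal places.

14.87

The required radius is the distance from (-4, -2) to the farthest point.
Squared distances: 49, 101, 29, 221, 34, 137.
Maximum is 221, attained at A_4.
r = √221 ≈ 14.87.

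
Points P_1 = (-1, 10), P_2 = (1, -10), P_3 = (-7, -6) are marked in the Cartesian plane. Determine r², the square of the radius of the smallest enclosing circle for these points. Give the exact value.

Side lengths²: P_1P_2² = 404, P_1P_3² = 292, P_2P_3² = 80.
Since P_1P_2² = 404 ≥ 292 + 80 = 372, the angle opposite P_1P_2 is not acute, so the smallest enclosing circle has P_1P_2 as diameter.
Centre = midpoint of P_1P_2 = (0, 0), r² = 404/4 = 101.

101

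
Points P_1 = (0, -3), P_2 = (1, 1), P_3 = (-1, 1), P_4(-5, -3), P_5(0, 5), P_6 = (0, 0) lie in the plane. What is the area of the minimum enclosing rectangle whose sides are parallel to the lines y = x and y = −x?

52

In coordinates u = x + y, v = x − y the rectangle is axis-aligned; the map (x,y)→(u,v) scales areas by 2.
u-values: -3, 2, 0, -8, 5, 0; range = 5 − (-8) = 13.
v-values: 3, 0, -2, -2, -5, 0; range = 3 − (-5) = 8.
Area = (13 × 8) / 2 = 52.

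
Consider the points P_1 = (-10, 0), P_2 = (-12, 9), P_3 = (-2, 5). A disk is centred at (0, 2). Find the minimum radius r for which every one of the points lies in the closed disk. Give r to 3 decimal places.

The required radius is the distance from (0, 2) to the farthest point.
Squared distances: 104, 193, 13.
Maximum is 193, attained at P_2.
r = √193 ≈ 13.892.

13.892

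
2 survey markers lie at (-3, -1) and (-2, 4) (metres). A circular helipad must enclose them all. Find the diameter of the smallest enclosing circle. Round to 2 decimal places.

The smallest circle enclosing two points has them as diameter endpoints.
Centre = midpoint = (-2.5, 1.5); r² = |(-3, -1)−(-2, 4)|²/4 = 26/4 = 6.5.
Diameter = 2r = 2√(6.5) ≈ 5.10.

5.10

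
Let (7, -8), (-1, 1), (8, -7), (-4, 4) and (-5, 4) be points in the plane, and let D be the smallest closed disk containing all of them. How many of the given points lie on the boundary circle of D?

By Welzl's lemma the MEC is supported by two points (diametrically opposite) or three points (on a circumcircle).
The farthest pair is (8, -7)–(-5, 4) with squared distance 290. The circle on this segment as diameter has centre (1.5, -1.5) and r² = 290/4 = 72.5.
Check (7, -8): distance² to centre = 72.5 ≤ 72.5, so it lies inside.
All remaining points lie in this disk, and no smaller disk contains both endpoints, so this is the minimum enclosing circle.
The points at distance exactly r from the centre are (7, -8), (8, -7), (-5, 4) — 3 points.

3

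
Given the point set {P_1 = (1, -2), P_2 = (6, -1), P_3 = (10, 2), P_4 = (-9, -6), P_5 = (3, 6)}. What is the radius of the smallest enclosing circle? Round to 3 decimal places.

A smallest enclosing disk is always determined by at most three of the input points on its boundary.
The farthest pair is P_3–P_4 with squared distance 425. The circle on this segment as diameter has centre (0.5, -2) and r² = 425/4 = 106.25.
Check P_1: distance² to centre = 0.25 ≤ 106.25, so it lies inside.
All remaining points lie in this disk, and no smaller disk contains both endpoints, so this is the minimum enclosing circle.
r = √(106.25) ≈ 10.308.

10.308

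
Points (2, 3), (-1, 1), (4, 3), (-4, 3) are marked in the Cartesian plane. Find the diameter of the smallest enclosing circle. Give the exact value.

8

A smallest enclosing disk is always determined by at most three of the input points on its boundary.
The farthest pair is (4, 3)–(-4, 3) with squared distance 64. The circle on this segment as diameter has centre (0, 3) and r² = 64/4 = 16.
Check (2, 3): distance² to centre = 4 ≤ 16, so it lies inside.
All remaining points lie in this disk, and no smaller disk contains both endpoints, so this is the minimum enclosing circle.
Diameter = 2r = 2√16 = 8.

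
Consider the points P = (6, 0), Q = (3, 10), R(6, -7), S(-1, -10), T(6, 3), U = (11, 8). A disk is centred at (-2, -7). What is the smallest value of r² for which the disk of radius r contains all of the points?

The required radius is the distance from (-2, -7) to the farthest point.
Squared distances: 113, 314, 64, 10, 164, 394.
Maximum is 394, attained at U.

394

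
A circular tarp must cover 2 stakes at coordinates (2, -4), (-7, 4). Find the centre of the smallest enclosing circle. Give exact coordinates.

The smallest circle enclosing two points has them as diameter endpoints.
Centre = midpoint = (-2.5, 0); r² = |(2, -4)−(-7, 4)|²/4 = 145/4 = 36.25.
Centre = (-2.5, 0).

(-2.5, 0)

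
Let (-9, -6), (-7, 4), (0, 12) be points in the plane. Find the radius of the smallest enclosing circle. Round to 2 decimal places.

Call the three points A, B, C in the order given.
Side lengths²: AB² = 104, AC² = 405, BC² = 113.
Since AC² = 405 ≥ 113 + 104 = 217, the angle opposite AC is not acute, so the smallest enclosing circle has AC as diameter.
Centre = midpoint of AC = (-4.5, 3), r² = 405/4 = 101.25.
r = √(101.25) ≈ 10.06.

10.06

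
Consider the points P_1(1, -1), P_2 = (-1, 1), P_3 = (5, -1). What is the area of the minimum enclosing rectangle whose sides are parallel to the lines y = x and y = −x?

16

In coordinates u = x + y, v = x − y the rectangle is axis-aligned; the map (x,y)→(u,v) scales areas by 2.
u-values: 0, 0, 4; range = 4 − 0 = 4.
v-values: 2, -2, 6; range = 6 − (-2) = 8.
Area = (4 × 8) / 2 = 16.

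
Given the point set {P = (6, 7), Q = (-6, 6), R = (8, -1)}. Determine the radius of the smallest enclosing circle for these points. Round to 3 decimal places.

Side lengths²: PQ² = 145, PR² = 68, QR² = 245.
Since QR² = 245 ≥ 145 + 68 = 213, the angle opposite QR is not acute, so the smallest enclosing circle has QR as diameter.
Centre = midpoint of QR = (1, 2.5), r² = 245/4 = 61.25.
r = √(61.25) ≈ 7.826.

7.826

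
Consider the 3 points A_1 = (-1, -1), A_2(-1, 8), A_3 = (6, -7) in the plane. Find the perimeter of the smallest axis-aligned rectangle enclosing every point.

Width = max x − min x = 6 − (-1) = 7.
Height = max y − min y = 8 − (-7) = 15.
Perimeter = 2(7 + 15) = 44.

44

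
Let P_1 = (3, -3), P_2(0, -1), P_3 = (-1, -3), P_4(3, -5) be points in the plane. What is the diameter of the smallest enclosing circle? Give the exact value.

The minimum enclosing circle of a finite set is fixed by two of the points (as a diameter) or three (as a circumcircle).
The farthest pair is P_2–P_4 with squared distance 25. The circle on this segment as diameter has centre (1.5, -3) and r² = 25/4 = 6.25.
Check P_1: distance² to centre = 2.25 ≤ 6.25, so it lies inside.
All remaining points lie in this disk, and no smaller disk contains both endpoints, so this is the minimum enclosing circle.
Diameter = 2r = 2√(6.25) = 5.

5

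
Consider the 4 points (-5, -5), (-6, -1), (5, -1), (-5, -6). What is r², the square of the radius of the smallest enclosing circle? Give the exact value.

The minimum enclosing circle of a finite set is fixed by two of the points (as a diameter) or three (as a circumcircle).
The minimum enclosing circle is determined by three boundary points: (-6, -1), (5, -1), (-5, -6).
Their circumcentre is (-0.5, -2.5) with r² = 32.5.
The farthest remaining point (-5, -5) is at distance² 26.5 ≤ 32.5.

32.5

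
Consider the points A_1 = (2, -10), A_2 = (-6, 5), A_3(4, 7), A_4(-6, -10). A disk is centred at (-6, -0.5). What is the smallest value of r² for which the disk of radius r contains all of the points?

156.25

The required radius is the distance from (-6, -0.5) to the farthest point.
Squared distances: 154.25, 30.25, 156.25, 90.25.
Maximum is 156.25, attained at A_3.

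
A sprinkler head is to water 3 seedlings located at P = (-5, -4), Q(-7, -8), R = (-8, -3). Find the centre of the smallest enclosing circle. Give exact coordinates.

(-50/7, -38/7)

Side lengths²: PQ² = 20, PR² = 10, QR² = 26.
Since QR² = 26 < 20 + 10 = 30, the triangle is acute, so the smallest enclosing circle is the circumcircle.
Circumcentre = (-50/7, -38/7), r² = 325/49.
Centre = (-50/7, -38/7).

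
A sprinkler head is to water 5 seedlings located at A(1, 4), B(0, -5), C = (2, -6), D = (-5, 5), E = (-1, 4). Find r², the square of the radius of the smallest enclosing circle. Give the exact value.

42.5

By Welzl's lemma the MEC is supported by two points (diametrically opposite) or three points (on a circumcircle).
The farthest pair is C–D with squared distance 170. The circle on this segment as diameter has centre (-1.5, -0.5) and r² = 170/4 = 42.5.
Check A: distance² to centre = 26.5 ≤ 42.5, so it lies inside.
All remaining points lie in this disk, and no smaller disk contains both endpoints, so this is the minimum enclosing circle.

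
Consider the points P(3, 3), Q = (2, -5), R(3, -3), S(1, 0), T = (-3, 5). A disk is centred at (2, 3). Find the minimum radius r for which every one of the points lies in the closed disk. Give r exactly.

8

The required radius is the distance from (2, 3) to the farthest point.
Squared distances: 1, 64, 37, 10, 29.
Maximum is 64, attained at Q.
r = √64 = 8.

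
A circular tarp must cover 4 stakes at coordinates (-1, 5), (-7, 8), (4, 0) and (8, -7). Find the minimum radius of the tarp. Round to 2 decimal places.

10.61

By Welzl's lemma the MEC is supported by two points (diametrically opposite) or three points (on a circumcircle).
The farthest pair is (-7, 8)–(8, -7) with squared distance 450. The circle on this segment as diameter has centre (0.5, 0.5) and r² = 450/4 = 112.5.
Check (-1, 5): distance² to centre = 22.5 ≤ 112.5, so it lies inside.
All remaining points lie in this disk, and no smaller disk contains both endpoints, so this is the minimum enclosing circle.
r = √(112.5) ≈ 10.61.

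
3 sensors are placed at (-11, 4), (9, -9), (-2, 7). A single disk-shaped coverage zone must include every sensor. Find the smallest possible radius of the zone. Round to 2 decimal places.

Call the three points A, B, C in the order given.
Side lengths²: AB² = 569, AC² = 90, BC² = 377.
Since AB² = 569 ≥ 377 + 90 = 467, the angle opposite AB is not acute, so the smallest enclosing circle has AB as diameter.
Centre = midpoint of AB = (-1, -2.5), r² = 569/4 = 142.25.
r = √(142.25) ≈ 11.93.

11.93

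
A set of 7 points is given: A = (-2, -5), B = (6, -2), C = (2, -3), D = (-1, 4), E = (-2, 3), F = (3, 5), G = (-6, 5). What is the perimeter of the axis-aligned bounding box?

44

Width = max x − min x = 6 − (-6) = 12.
Height = max y − min y = 5 − (-5) = 10.
Perimeter = 2(12 + 10) = 44.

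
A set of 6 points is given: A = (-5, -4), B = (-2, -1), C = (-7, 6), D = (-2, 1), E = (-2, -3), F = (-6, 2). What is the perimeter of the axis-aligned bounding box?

30

Width = max x − min x = -2 − (-7) = 5.
Height = max y − min y = 6 − (-4) = 10.
Perimeter = 2(5 + 10) = 30.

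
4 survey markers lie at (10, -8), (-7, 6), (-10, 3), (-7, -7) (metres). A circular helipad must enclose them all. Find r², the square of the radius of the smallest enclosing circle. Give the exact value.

A smallest enclosing disk is always determined by at most three of the input points on its boundary.
The farthest pair is (10, -8)–(-10, 3) with squared distance 521. The circle on this segment as diameter has centre (0, -2.5) and r² = 521/4 = 130.25.
Check (-7, 6): distance² to centre = 121.25 ≤ 130.25, so it lies inside.
All remaining points lie in this disk, and no smaller disk contains both endpoints, so this is the minimum enclosing circle.

130.25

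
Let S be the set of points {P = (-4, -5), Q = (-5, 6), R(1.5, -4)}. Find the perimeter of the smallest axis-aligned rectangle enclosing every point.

Width = max x − min x = 1.5 − (-5) = 6.5.
Height = max y − min y = 6 − (-5) = 11.
Perimeter = 2(6.5 + 11) = 35.

35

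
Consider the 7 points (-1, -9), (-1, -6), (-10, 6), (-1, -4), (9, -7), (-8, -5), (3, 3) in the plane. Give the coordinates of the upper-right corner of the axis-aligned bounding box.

(9, 6)

x-range [-10, 9], y-range [-9, 6].
The upper-right corner is (9, 6).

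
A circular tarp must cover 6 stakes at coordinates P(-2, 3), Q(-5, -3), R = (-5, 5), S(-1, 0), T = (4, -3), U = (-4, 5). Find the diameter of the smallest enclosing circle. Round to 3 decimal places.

A smallest enclosing disk is always determined by at most three of the input points on its boundary.
The farthest pair is R–T with squared distance 145. The circle on this segment as diameter has centre (-0.5, 1) and r² = 145/4 = 36.25.
Check P: distance² to centre = 6.25 ≤ 36.25, so it lies inside.
All remaining points lie in this disk, and no smaller disk contains both endpoints, so this is the minimum enclosing circle.
Diameter = 2r = 2√(36.25) ≈ 12.042.

12.042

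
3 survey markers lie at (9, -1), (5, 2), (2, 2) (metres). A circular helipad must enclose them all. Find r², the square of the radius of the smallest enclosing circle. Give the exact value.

Call the three points A, B, C in the order given.
Side lengths²: AB² = 25, AC² = 58, BC² = 9.
Since AC² = 58 ≥ 25 + 9 = 34, the angle opposite AC is not acute, so the smallest enclosing circle has AC as diameter.
Centre = midpoint of AC = (5.5, 0.5), r² = 58/4 = 14.5.

14.5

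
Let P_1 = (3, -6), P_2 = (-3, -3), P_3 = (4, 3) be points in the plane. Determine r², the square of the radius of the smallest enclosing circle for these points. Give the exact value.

Side lengths²: P_1P_2² = 45, P_1P_3² = 82, P_2P_3² = 85.
Since P_2P_3² = 85 < 82 + 45 = 127, the triangle is acute, so the smallest enclosing circle is the circumcircle.
Circumcentre = (61/38, -49/38), r² = 17425/722.

17425/722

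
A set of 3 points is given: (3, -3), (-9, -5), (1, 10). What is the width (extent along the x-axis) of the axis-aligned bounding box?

max x = 3, min x = -9, so width = 12.

12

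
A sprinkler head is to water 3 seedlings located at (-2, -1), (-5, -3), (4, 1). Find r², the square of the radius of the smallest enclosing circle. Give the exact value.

Call the three points A, B, C in the order given.
Side lengths²: AB² = 13, AC² = 40, BC² = 97.
Since BC² = 97 ≥ 40 + 13 = 53, the angle opposite BC is not acute, so the smallest enclosing circle has BC as diameter.
Centre = midpoint of BC = (-0.5, -1), r² = 97/4 = 24.25.

24.25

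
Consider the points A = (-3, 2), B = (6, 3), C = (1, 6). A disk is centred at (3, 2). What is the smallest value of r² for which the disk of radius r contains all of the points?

The required radius is the distance from (3, 2) to the farthest point.
Squared distances: 36, 10, 20.
Maximum is 36, attained at A.

36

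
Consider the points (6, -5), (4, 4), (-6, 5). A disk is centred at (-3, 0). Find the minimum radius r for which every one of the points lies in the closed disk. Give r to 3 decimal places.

10.296

The required radius is the distance from (-3, 0) to the farthest point.
Squared distances: 106, 65, 34.
Maximum is 106, attained at (6, -5).
r = √106 ≈ 10.296.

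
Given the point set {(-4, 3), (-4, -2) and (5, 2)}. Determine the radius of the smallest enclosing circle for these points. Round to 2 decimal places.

4.95

Call the three points A, B, C in the order given.
Side lengths²: AB² = 25, AC² = 82, BC² = 97.
Since BC² = 97 < 82 + 25 = 107, the triangle is acute, so the smallest enclosing circle is the circumcircle.
Circumcentre = (5/18, 0.5), r² = 3977/162.
r = √(3977/162) ≈ 4.95.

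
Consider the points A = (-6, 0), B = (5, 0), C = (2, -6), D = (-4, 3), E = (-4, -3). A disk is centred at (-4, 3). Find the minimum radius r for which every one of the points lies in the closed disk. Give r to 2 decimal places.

The required radius is the distance from (-4, 3) to the farthest point.
Squared distances: 13, 90, 117, 0, 36.
Maximum is 117, attained at C.
r = √117 ≈ 10.82.

10.82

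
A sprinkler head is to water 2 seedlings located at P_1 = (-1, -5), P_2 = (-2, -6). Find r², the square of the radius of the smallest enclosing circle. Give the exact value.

0.5

The smallest circle enclosing two points has them as diameter endpoints.
Centre = midpoint = (-1.5, -5.5); r² = |P_1P_2|²/4 = 2/4 = 0.5.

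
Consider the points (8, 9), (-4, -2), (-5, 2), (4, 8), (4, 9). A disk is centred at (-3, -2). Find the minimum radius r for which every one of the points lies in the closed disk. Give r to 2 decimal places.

The required radius is the distance from (-3, -2) to the farthest point.
Squared distances: 242, 1, 20, 149, 170.
Maximum is 242, attained at (8, 9).
r = √242 ≈ 15.56.

15.56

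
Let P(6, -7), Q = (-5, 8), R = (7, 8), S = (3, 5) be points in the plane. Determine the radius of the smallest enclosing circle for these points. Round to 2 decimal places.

The minimum enclosing circle is determined by three boundary points: P, Q, R.
Their circumcentre is (1, 13/15) with r² = 19549/225.
The farthest remaining point S is at distance² 4744/225 ≤ 19549/225.
r = √(19549/225) ≈ 9.32.

9.32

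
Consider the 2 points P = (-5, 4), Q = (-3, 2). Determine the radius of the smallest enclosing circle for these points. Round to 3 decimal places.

1.414

The smallest circle enclosing two points has them as diameter endpoints.
Centre = midpoint = (-4, 3); r² = |PQ|²/4 = 8/4 = 2.
r = √2 ≈ 1.414.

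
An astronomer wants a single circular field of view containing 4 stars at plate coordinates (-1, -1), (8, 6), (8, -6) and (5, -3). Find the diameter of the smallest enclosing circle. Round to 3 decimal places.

A smallest enclosing disk is always determined by at most three of the input points on its boundary.
The minimum enclosing circle is determined by three boundary points: (-1, -1), (8, 6), (8, -6).
Their circumcentre is (49/9, 0) with r² = 3445/81.
The farthest remaining point (5, -3) is at distance² 745/81 ≤ 3445/81.
Diameter = 2r = 2√(3445/81) ≈ 13.043.

13.043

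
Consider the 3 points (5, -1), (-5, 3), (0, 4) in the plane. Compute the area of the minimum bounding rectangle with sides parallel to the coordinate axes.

x ranges over [-5, 5], width 10.
y ranges over [-1, 4], height 5.
Area = 10 × 5 = 50.

50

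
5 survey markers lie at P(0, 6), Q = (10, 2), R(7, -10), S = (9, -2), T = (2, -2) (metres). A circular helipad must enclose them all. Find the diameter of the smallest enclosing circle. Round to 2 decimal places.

The minimum enclosing circle of a finite set is fixed by two of the points (as a diameter) or three (as a circumcircle).
The farthest pair is P–R with squared distance 305. The circle on this segment as diameter has centre (3.5, -2) and r² = 305/4 = 76.25.
Check Q: distance² to centre = 58.25 ≤ 76.25, so it lies inside.
All remaining points lie in this disk, and no smaller disk contains both endpoints, so this is the minimum enclosing circle.
Diameter = 2r = 2√(76.25) ≈ 17.46.

17.46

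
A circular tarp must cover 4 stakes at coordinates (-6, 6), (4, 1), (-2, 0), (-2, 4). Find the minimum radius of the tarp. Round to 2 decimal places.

The farthest pair is (-6, 6)–(4, 1) with squared distance 125. The circle on this segment as diameter has centre (-1, 3.5) and r² = 125/4 = 31.25.
Check (-2, 0): distance² to centre = 13.25 ≤ 31.25, so it lies inside.
All remaining points lie in this disk, and no smaller disk contains both endpoints, so this is the minimum enclosing circle.
r = √(31.25) ≈ 5.59.

5.59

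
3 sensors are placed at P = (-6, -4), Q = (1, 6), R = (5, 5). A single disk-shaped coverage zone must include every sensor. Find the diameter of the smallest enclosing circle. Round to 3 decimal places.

14.213

Side lengths²: PQ² = 149, PR² = 202, QR² = 17.
Since PR² = 202 ≥ 149 + 17 = 166, the angle opposite PR is not acute, so the smallest enclosing circle has PR as diameter.
Centre = midpoint of PR = (-0.5, 0.5), r² = 202/4 = 50.5.
Diameter = 2r = 2√(50.5) ≈ 14.213.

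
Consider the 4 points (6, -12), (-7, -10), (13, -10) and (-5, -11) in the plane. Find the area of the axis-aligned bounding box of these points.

x ranges over [-7, 13], width 20.
y ranges over [-12, -10], height 2.
Area = 20 × 2 = 40.

40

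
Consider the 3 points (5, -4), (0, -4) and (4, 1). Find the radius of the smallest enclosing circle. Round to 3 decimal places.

3.265

Call the three points A, B, C in the order given.
Side lengths²: AB² = 25, AC² = 26, BC² = 41.
Since BC² = 41 < 26 + 25 = 51, the triangle is acute, so the smallest enclosing circle is the circumcircle.
Circumcentre = (2.5, -1.9), r² = 10.66.
r = √(10.66) ≈ 3.265.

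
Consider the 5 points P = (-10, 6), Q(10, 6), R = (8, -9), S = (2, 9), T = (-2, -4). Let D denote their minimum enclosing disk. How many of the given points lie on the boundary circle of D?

3

The minimum enclosing circle of a finite set is fixed by two of the points (as a diameter) or three (as a circumcircle).
The minimum enclosing circle is determined by three boundary points: P, Q, R.
Their circumcentre is (0, -0.3) with r² = 139.69.
The farthest remaining point S is at distance² 90.49 ≤ 139.69.
The points at distance exactly r from the centre are P, Q, R — 3 points.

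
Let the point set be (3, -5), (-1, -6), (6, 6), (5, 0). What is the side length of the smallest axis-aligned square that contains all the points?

The bounding box has width 7 and height 12.
An axis-aligned square enclosing the set must have side ≥ max(width, height).
So the minimum side is max(7, 12) = 12.

12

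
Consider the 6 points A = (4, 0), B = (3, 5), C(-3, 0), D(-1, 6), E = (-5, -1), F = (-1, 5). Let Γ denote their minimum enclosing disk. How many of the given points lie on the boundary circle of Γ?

3

The minimum enclosing circle of a finite set is fixed by two of the points (as a diameter) or three (as a circumcircle).
The minimum enclosing circle is determined by three boundary points: A, B, E.
Their circumcentre is (-17/23, 38/23) with r² = 13325/529.
The farthest remaining point D is at distance² 10036/529 ≤ 13325/529.
The points at distance exactly r from the centre are A, B, E — 3 points.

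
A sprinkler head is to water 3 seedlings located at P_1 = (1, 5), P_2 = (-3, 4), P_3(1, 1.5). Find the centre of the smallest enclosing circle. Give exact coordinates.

(-0.6875, 3.25)

Side lengths²: P_1P_2² = 17, P_1P_3² = 12.25, P_2P_3² = 22.25.
Since P_2P_3² = 22.25 < 17 + 12.25 = 29.25, the triangle is acute, so the smallest enclosing circle is the circumcircle.
Circumcentre = (-0.6875, 3.25), r² = 5.91015625.
Centre = (-0.6875, 3.25).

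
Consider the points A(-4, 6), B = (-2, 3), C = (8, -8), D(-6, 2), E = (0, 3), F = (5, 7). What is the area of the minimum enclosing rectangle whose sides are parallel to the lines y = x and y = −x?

208

In coordinates u = x + y, v = x − y the rectangle is axis-aligned; the map (x,y)→(u,v) scales areas by 2.
u-values: 2, 1, 0, -4, 3, 12; range = 12 − (-4) = 16.
v-values: -10, -5, 16, -8, -3, -2; range = 16 − (-10) = 26.
Area = (16 × 26) / 2 = 208.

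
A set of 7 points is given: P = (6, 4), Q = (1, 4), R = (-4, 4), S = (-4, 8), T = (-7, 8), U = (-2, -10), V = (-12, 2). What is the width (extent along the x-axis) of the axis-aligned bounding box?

max x = 6, min x = -12, so width = 18.

18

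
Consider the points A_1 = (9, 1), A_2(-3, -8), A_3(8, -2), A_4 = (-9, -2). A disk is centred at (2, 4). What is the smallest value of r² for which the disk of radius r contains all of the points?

169

The required radius is the distance from (2, 4) to the farthest point.
Squared distances: 58, 169, 72, 157.
Maximum is 169, attained at A_2.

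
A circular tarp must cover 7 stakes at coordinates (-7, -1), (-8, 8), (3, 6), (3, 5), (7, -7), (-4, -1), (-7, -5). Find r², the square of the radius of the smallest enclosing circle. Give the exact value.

112.5

The minimum enclosing circle of a finite set is fixed by two of the points (as a diameter) or three (as a circumcircle).
The farthest pair is (-8, 8)–(7, -7) with squared distance 450. The circle on this segment as diameter has centre (-0.5, 0.5) and r² = 450/4 = 112.5.
Check (-7, -1): distance² to centre = 44.5 ≤ 112.5, so it lies inside.
All remaining points lie in this disk, and no smaller disk contains both endpoints, so this is the minimum enclosing circle.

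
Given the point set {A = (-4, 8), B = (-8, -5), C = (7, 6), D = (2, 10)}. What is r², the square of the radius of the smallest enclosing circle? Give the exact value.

92209/1058

The minimum enclosing circle is determined by three boundary points: B, C, D.
Their circumcentre is (-45/46, 53/46) with r² = 92209/1058.
The farthest remaining point A is at distance² 59273/1058 ≤ 92209/1058.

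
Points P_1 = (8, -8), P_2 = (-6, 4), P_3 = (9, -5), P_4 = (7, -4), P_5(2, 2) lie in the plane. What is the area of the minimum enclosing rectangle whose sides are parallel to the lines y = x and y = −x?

In coordinates u = x + y, v = x − y the rectangle is axis-aligned; the map (x,y)→(u,v) scales areas by 2.
u-values: 0, -2, 4, 3, 4; range = 4 − (-2) = 6.
v-values: 16, -10, 14, 11, 0; range = 16 − (-10) = 26.
Area = (6 × 26) / 2 = 78.

78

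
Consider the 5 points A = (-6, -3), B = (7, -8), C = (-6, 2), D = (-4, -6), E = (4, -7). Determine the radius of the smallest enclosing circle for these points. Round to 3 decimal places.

8.201

The farthest pair is B–C with squared distance 269. The circle on this segment as diameter has centre (0.5, -3) and r² = 269/4 = 67.25.
Check A: distance² to centre = 42.25 ≤ 67.25, so it lies inside.
All remaining points lie in this disk, and no smaller disk contains both endpoints, so this is the minimum enclosing circle.
r = √(67.25) ≈ 8.201.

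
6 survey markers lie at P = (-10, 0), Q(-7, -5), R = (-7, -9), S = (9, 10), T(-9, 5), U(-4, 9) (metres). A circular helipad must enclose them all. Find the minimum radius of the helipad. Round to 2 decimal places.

12.42

By Welzl's lemma the MEC is supported by two points (diametrically opposite) or three points (on a circumcircle).
The farthest pair is R–S with squared distance 617. The circle on this segment as diameter has centre (1, 0.5) and r² = 617/4 = 154.25.
Check P: distance² to centre = 121.25 ≤ 154.25, so it lies inside.
All remaining points lie in this disk, and no smaller disk contains both endpoints, so this is the minimum enclosing circle.
r = √(154.25) ≈ 12.42.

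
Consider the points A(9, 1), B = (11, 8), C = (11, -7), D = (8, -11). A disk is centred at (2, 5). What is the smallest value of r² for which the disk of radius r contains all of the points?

The required radius is the distance from (2, 5) to the farthest point.
Squared distances: 65, 90, 225, 292.
Maximum is 292, attained at D.

292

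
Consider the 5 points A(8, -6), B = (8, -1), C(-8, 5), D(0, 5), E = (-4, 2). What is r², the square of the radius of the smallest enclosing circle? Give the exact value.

94.25

The minimum enclosing circle of a finite set is fixed by two of the points (as a diameter) or three (as a circumcircle).
The farthest pair is A–C with squared distance 377. The circle on this segment as diameter has centre (0, -0.5) and r² = 377/4 = 94.25.
Check B: distance² to centre = 64.25 ≤ 94.25, so it lies inside.
All remaining points lie in this disk, and no smaller disk contains both endpoints, so this is the minimum enclosing circle.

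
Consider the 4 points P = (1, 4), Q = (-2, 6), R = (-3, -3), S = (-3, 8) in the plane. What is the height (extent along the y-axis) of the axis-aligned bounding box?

11

max y = 8, min y = -3, so height = 11.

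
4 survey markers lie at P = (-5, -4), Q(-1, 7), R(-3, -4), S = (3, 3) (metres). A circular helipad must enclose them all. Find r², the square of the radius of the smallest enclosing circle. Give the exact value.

A smallest enclosing disk is always determined by at most three of the input points on its boundary.
The minimum enclosing circle is determined by three boundary points: P, Q, S.
Their circumcentre is (-79/30, 41/30) with r² = 15481/450.
The farthest remaining point R is at distance² 13021/450 ≤ 15481/450.

15481/450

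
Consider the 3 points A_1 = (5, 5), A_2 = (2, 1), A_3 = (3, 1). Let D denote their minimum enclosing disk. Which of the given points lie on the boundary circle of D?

A_1, A_2

Side lengths²: A_1A_2² = 25, A_1A_3² = 20, A_2A_3² = 1.
Since A_1A_2² = 25 ≥ 20 + 1 = 21, the angle opposite A_1A_2 is not acute, so the smallest enclosing circle has A_1A_2 as diameter.
Centre = midpoint of A_1A_2 = (3.5, 3), r² = 25/4 = 6.25.
The points at distance exactly r from the centre are A_1, A_2 — 2 points.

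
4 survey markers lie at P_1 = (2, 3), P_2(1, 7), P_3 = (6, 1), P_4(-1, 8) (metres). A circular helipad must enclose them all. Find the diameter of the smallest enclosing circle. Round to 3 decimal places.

By Welzl's lemma the MEC is supported by two points (diametrically opposite) or three points (on a circumcircle).
The farthest pair is P_3–P_4 with squared distance 98. The circle on this segment as diameter has centre (2.5, 4.5) and r² = 98/4 = 24.5.
Check P_1: distance² to centre = 2.5 ≤ 24.5, so it lies inside.
All remaining points lie in this disk, and no smaller disk contains both endpoints, so this is the minimum enclosing circle.
Diameter = 2r = 2√(24.5) ≈ 9.899.

9.899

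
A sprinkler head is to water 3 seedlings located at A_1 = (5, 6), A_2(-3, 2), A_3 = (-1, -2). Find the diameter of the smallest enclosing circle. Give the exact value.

Side lengths²: A_1A_2² = 80, A_1A_3² = 100, A_2A_3² = 20.
Since A_1A_3² = 100 ≥ 80 + 20 = 100, the angle opposite A_1A_3 is not acute, so the smallest enclosing circle has A_1A_3 as diameter.
Centre = midpoint of A_1A_3 = (2, 2), r² = 100/4 = 25.
Diameter = 2r = 2√25 = 10.

10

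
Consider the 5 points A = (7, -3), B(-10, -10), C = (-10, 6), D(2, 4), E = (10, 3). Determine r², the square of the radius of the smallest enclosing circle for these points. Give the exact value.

A smallest enclosing disk is always determined by at most three of the input points on its boundary.
The minimum enclosing circle is determined by three boundary points: B, C, E.
Their circumcentre is (-0.975, -2) with r² = 145.450625.
The farthest remaining point A is at distance² 64.600625 ≤ 145.450625.

145.450625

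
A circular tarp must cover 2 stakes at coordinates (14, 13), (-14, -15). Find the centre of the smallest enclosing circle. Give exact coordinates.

The smallest circle enclosing two points has them as diameter endpoints.
Centre = midpoint = (0, -1); r² = |(14, 13)−(-14, -15)|²/4 = 1568/4 = 392.
Centre = (0, -1).

(0, -1)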